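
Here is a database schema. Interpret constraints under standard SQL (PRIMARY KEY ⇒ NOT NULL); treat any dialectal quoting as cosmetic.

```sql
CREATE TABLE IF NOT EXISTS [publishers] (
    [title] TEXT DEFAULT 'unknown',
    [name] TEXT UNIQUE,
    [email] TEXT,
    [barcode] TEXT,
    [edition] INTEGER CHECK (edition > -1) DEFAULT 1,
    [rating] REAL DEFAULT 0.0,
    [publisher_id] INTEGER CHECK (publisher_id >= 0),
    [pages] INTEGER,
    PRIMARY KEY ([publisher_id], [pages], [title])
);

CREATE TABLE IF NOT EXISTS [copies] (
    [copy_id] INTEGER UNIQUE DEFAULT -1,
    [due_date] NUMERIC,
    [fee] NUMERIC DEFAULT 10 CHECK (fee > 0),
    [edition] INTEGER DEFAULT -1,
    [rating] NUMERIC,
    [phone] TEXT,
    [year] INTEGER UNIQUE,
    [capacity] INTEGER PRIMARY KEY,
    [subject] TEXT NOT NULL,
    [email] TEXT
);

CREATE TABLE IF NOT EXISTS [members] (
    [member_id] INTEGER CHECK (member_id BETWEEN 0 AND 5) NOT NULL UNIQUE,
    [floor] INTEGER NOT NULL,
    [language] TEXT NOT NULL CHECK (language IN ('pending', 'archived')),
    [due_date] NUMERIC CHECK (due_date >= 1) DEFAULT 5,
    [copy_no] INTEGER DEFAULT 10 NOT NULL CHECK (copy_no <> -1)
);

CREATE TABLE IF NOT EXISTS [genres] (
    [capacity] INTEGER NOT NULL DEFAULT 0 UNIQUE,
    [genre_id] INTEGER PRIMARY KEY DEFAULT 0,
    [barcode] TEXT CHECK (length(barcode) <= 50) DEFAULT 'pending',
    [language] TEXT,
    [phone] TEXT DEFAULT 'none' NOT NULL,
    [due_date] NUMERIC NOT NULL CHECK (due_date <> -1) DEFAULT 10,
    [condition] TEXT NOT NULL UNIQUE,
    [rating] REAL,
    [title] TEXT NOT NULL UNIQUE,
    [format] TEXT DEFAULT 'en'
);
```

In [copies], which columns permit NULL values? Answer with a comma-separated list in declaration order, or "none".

- copy_id: UNIQUE does not imply NOT NULL → nullable.
- due_date: no NOT NULL constraint applies → nullable.
- fee: CHECK does not forbid NULL (a CHECK constraint passes when its expression is NULL) → nullable.
- edition: DEFAULT only fills an omitted column; an explicit NULL is still allowed → nullable.
- rating: no NOT NULL constraint applies → nullable.
- phone: no NOT NULL constraint applies → nullable.
- year: UNIQUE does not imply NOT NULL → nullable.
- capacity: part of the PRIMARY KEY, which implies NOT NULL → not nullable.
- subject: declared NOT NULL → not nullable.
- email: no NOT NULL constraint applies → nullable.

copy_id, due_date, fee, edition, rating, phone, year, email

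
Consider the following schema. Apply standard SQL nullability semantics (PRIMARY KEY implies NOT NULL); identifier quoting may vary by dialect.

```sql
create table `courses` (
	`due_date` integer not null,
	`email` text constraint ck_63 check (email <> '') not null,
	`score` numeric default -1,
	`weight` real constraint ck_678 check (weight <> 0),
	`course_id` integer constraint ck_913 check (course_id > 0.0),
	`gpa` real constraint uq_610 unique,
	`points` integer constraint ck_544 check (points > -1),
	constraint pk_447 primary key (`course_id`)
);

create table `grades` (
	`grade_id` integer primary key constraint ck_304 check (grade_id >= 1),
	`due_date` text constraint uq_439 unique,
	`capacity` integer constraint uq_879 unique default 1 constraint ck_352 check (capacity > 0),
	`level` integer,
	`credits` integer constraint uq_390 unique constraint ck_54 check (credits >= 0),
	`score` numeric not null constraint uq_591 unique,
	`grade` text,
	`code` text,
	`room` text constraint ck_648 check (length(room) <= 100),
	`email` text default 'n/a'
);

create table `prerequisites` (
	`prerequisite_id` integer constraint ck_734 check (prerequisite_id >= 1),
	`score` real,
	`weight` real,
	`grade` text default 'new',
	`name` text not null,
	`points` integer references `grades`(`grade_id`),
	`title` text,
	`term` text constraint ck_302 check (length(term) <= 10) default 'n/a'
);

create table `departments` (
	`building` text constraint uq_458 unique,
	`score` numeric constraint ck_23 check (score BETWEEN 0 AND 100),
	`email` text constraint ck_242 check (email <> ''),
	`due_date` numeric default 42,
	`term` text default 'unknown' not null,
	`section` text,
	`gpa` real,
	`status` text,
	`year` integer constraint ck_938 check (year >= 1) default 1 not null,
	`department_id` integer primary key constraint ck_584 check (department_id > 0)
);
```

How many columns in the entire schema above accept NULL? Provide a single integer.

courses: 4 nullable (score, weight, gpa, points — PK (course_id) and explicit NOT NULL columns excluded).
grades: 8 nullable (due_date, capacity, level, credits, grade, code, room, email — PK (grade_id) and explicit NOT NULL columns excluded).
prerequisites: 7 nullable (prerequisite_id, score, weight, grade, points, title, term — PK none and explicit NOT NULL columns excluded).
departments: 7 nullable (building, score, email, due_date, section, gpa, status — PK (department_id) and explicit NOT NULL columns excluded).
Total: 4 + 8 + 7 + 7 = 26.

26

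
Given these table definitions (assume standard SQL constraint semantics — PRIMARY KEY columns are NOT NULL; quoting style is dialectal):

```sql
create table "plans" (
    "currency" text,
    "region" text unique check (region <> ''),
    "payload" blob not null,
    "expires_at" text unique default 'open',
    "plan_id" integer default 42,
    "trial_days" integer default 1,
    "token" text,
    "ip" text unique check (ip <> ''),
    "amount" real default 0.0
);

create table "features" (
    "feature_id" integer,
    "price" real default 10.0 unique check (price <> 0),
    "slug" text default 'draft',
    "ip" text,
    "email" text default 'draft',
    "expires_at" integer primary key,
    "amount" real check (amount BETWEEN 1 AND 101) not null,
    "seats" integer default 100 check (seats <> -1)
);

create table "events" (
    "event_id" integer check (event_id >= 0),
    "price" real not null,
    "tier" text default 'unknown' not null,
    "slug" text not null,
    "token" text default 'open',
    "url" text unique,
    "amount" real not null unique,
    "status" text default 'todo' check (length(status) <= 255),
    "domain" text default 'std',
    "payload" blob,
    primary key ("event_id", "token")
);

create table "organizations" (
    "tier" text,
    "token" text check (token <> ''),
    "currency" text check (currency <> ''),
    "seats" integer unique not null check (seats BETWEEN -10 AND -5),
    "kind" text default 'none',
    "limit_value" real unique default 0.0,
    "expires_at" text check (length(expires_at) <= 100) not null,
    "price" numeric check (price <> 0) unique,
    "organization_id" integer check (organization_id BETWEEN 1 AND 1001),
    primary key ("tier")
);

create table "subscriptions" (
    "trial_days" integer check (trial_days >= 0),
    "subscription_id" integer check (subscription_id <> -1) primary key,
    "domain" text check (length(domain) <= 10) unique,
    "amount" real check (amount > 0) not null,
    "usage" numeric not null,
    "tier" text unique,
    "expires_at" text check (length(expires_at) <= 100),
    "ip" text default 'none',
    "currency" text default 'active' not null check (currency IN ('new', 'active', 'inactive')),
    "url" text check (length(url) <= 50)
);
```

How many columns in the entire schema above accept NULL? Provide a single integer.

30

plans: 8 nullable (currency, region, expires_at, plan_id, trial_days, token, ip, amount — PK none and explicit NOT NULL columns excluded).
features: 6 nullable (feature_id, price, slug, ip, email, seats — PK (expires_at) and explicit NOT NULL columns excluded).
events: 4 nullable (url, status, domain, payload — PK (event_id, token) and explicit NOT NULL columns excluded).
organizations: 6 nullable (token, currency, kind, limit_value, price, organization_id — PK (tier) and explicit NOT NULL columns excluded).
subscriptions: 6 nullable (trial_days, domain, tier, expires_at, ip, url — PK (subscription_id) and explicit NOT NULL columns excluded).
Total: 8 + 6 + 4 + 6 + 6 = 30.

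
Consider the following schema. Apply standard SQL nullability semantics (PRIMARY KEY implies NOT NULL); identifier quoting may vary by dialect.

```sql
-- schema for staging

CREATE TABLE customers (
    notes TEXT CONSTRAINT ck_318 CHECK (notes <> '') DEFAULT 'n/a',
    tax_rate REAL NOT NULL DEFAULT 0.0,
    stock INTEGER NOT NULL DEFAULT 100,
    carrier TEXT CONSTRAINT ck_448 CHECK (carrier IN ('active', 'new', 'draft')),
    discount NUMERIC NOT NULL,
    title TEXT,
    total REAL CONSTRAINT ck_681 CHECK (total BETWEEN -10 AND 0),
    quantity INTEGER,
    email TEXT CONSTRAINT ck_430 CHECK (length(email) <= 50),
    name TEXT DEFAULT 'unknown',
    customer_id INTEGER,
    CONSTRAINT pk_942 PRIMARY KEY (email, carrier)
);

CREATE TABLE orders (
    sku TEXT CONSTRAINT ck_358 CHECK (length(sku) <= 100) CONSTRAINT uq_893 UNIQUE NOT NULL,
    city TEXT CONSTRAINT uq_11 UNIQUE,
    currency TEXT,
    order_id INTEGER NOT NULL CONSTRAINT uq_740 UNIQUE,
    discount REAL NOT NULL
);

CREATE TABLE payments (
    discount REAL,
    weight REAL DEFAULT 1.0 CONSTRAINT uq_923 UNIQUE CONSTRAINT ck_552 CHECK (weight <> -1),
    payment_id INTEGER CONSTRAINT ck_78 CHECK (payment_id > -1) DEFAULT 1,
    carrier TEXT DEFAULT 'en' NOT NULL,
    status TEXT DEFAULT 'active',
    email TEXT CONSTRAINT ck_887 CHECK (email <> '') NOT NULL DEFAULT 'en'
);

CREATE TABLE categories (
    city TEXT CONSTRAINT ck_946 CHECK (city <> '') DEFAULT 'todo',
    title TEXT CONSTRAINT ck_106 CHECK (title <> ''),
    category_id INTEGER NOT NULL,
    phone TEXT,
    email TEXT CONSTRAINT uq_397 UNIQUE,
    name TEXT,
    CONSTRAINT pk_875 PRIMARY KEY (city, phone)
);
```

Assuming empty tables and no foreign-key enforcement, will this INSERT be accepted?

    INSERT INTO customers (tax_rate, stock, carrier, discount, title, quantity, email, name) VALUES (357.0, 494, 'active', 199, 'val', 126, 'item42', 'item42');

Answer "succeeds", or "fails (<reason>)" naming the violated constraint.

succeeds

NOT NULL columns: carrier is supplied; discount is supplied; email is supplied; stock is supplied; tax_rate is supplied.
CHECK constraints: 'active' satisfies (carrier IN ('active', 'new', 'draft')); 'item42' satisfies (length(email) <= 50).
No constraint is violated.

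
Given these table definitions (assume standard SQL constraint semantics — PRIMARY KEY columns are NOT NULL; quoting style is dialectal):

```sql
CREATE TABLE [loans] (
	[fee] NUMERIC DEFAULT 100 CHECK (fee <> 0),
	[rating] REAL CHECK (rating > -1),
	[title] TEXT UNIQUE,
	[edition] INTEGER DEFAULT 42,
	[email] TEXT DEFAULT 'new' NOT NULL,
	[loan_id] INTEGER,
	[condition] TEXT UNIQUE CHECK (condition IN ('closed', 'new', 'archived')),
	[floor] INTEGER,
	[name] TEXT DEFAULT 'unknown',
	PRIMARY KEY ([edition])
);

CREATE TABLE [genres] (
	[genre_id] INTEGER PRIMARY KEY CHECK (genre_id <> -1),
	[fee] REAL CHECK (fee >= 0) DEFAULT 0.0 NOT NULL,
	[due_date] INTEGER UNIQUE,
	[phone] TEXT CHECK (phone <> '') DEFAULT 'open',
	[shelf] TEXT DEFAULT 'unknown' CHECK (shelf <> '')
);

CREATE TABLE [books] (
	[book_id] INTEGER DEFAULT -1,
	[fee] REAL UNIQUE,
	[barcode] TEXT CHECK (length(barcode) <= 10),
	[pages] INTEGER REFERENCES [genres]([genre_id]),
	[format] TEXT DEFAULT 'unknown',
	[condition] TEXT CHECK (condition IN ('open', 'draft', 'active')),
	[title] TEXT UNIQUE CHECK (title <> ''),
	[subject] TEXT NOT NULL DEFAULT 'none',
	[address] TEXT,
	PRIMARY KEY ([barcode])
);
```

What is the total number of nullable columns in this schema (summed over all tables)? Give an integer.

loans: 7 nullable (fee, rating, title, loan_id, condition, floor, name — PK (edition) and explicit NOT NULL columns excluded).
genres: 3 nullable (due_date, phone, shelf — PK (genre_id) and explicit NOT NULL columns excluded).
books: 7 nullable (book_id, fee, pages, format, condition, title, address — PK (barcode) and explicit NOT NULL columns excluded).
Total: 7 + 3 + 7 = 17.

17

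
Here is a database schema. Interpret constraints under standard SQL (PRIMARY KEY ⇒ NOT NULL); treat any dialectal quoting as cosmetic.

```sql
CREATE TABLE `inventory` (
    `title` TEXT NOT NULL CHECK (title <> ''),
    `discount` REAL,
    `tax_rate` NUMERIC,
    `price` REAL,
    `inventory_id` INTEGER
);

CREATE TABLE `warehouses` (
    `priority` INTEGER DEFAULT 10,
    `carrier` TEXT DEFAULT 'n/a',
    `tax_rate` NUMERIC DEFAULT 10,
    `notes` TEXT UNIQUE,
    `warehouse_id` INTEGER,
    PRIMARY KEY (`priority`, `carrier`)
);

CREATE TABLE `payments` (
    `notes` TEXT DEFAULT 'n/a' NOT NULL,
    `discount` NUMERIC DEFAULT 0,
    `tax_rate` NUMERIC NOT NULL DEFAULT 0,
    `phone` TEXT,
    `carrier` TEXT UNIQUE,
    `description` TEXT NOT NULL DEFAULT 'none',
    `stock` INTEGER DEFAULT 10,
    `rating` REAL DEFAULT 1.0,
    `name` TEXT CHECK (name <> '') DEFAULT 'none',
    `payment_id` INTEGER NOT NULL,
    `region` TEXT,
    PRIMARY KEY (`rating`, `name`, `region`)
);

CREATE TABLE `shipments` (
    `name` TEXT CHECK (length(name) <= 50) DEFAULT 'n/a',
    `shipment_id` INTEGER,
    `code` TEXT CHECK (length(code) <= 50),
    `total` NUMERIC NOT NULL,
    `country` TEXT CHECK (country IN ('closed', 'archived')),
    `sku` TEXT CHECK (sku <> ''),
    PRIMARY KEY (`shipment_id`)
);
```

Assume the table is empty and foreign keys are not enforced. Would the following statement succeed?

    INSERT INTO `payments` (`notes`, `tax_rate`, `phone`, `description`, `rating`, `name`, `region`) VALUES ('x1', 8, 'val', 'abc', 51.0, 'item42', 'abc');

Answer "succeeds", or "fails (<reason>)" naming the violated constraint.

payment_id is omitted from the column list and has no DEFAULT, so it would receive NULL.
But payment_id is declared NOT NULL.

fails (NOT NULL on payment_id)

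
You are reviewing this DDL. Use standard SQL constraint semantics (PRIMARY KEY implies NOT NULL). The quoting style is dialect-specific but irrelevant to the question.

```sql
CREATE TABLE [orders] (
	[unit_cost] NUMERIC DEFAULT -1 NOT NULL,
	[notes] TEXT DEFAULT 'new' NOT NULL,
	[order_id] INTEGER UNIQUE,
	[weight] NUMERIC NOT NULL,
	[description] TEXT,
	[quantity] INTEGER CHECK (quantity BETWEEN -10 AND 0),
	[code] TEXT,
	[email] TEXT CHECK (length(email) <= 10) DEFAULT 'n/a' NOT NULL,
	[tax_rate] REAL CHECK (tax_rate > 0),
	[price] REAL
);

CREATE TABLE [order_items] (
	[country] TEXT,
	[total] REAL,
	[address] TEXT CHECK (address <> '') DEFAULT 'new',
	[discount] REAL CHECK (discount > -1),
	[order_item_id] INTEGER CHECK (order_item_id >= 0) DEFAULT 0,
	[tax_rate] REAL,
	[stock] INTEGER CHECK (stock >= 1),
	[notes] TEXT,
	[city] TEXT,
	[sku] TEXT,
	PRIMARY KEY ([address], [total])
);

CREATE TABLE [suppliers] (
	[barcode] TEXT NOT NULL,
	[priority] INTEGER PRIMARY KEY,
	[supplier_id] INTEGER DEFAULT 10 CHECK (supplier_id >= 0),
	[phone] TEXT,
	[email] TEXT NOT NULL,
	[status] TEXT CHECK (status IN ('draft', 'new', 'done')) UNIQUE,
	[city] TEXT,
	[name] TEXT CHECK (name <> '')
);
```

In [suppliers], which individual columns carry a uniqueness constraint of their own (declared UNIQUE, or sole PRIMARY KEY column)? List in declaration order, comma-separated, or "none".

- barcode: no UNIQUE or single-column PK constraint.
- priority: single-column PRIMARY KEY → unique.
- supplier_id: no UNIQUE or single-column PK constraint.
- phone: no UNIQUE or single-column PK constraint.
- email: no UNIQUE or single-column PK constraint.
- status: declared UNIQUE → unique.
- city: no UNIQUE or single-column PK constraint.
- name: no UNIQUE or single-column PK constraint.

priority, status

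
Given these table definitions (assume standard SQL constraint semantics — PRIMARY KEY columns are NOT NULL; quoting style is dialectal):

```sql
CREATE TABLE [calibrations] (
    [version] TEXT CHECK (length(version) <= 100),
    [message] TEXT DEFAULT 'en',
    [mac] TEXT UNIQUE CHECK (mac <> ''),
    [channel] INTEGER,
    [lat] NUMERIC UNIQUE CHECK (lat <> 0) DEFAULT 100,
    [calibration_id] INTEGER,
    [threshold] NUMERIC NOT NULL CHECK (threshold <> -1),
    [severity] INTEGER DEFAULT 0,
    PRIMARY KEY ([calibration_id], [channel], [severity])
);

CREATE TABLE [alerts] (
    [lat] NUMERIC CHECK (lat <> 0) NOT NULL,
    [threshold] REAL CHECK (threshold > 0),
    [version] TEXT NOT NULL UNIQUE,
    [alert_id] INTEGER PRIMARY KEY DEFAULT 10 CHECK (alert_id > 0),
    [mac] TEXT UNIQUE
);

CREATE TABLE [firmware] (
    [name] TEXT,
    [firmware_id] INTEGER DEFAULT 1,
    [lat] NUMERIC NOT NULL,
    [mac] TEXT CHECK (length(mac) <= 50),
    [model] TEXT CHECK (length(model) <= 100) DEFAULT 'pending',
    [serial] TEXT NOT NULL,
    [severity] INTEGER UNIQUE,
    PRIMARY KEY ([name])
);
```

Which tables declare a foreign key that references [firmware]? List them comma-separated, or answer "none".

none

No REFERENCES clause anywhere in the schema names firmware.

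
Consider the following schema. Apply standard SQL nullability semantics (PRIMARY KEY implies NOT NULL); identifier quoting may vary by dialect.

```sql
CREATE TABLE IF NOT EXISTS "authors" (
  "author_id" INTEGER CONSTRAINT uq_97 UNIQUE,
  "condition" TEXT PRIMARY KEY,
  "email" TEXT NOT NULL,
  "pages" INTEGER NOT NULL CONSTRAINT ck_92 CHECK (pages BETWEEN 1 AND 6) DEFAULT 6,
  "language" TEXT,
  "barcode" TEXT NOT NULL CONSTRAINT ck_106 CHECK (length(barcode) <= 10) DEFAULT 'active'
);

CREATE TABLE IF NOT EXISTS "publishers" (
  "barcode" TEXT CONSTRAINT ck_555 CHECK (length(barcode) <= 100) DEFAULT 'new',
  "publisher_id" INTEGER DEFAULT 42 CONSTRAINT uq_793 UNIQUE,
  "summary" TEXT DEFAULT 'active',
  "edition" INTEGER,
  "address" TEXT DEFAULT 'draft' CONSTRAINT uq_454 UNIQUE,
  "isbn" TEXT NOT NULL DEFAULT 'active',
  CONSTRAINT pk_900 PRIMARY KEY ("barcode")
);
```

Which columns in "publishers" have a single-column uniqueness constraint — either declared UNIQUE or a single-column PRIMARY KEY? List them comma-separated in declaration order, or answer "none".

barcode, publisher_id, address

- barcode: single-column PRIMARY KEY → unique.
- publisher_id: declared UNIQUE → unique.
- summary: no UNIQUE or single-column PK constraint.
- edition: no UNIQUE or single-column PK constraint.
- address: declared UNIQUE → unique.
- isbn: no UNIQUE or single-column PK constraint.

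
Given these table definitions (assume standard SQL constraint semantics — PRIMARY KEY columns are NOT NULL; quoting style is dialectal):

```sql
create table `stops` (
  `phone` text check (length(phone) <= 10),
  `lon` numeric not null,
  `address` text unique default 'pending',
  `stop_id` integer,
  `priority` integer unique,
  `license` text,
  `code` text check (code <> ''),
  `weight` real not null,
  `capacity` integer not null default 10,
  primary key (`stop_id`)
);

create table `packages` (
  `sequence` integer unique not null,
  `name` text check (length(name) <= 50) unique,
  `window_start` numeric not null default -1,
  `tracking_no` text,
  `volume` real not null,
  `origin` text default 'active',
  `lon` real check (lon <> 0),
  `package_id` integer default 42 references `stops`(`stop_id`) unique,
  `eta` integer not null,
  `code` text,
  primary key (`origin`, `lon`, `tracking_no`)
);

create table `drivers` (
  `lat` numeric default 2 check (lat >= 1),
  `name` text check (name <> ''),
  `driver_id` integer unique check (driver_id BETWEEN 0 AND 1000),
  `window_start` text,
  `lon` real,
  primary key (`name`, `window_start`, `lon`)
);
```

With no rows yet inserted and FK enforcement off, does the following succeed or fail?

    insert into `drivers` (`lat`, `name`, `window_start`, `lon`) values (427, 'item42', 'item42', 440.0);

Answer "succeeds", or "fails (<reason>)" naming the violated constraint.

succeeds

NOT NULL columns: lon is supplied; name is supplied; window_start is supplied.
CHECK constraints: 427 satisfies (lat >= 1); 'item42' satisfies (name <> '').
No constraint is violated.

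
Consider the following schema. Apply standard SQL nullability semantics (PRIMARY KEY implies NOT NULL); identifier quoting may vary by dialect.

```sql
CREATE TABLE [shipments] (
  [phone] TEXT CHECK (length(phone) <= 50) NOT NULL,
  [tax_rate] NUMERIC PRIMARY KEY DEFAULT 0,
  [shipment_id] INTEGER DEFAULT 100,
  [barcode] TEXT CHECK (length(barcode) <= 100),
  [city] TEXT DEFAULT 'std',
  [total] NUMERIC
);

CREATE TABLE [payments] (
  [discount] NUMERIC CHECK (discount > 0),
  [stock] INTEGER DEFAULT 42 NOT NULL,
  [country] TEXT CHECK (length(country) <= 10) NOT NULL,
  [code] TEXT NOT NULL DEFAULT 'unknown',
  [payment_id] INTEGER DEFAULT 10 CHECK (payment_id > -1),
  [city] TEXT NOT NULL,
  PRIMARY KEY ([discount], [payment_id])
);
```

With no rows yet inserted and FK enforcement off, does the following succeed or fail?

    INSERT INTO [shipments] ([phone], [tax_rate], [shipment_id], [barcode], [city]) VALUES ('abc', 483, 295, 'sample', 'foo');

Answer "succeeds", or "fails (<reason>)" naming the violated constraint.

NOT NULL columns: phone is supplied; tax_rate is supplied.
CHECK constraints: 'abc' satisfies (length(phone) <= 50); 'sample' satisfies (length(barcode) <= 100).
No constraint is violated.

succeeds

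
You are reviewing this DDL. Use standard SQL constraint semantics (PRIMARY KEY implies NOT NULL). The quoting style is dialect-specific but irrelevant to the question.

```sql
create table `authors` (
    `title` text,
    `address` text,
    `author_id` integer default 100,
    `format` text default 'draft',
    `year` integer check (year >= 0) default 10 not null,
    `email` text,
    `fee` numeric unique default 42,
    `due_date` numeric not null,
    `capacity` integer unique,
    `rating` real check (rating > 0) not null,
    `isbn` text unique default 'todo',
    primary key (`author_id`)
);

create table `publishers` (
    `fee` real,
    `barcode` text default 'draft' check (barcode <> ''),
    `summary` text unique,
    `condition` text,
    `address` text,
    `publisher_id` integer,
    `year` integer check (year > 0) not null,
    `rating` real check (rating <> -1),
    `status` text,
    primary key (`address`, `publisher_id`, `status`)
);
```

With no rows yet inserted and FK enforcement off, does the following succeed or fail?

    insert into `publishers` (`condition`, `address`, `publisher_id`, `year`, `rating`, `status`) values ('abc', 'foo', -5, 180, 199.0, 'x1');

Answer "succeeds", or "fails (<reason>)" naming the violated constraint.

succeeds

NOT NULL columns: address is supplied; publisher_id is supplied; status is supplied; year is supplied.
CHECK constraints: 180 satisfies (year > 0); 199.0 satisfies (rating <> -1).
No constraint is violated.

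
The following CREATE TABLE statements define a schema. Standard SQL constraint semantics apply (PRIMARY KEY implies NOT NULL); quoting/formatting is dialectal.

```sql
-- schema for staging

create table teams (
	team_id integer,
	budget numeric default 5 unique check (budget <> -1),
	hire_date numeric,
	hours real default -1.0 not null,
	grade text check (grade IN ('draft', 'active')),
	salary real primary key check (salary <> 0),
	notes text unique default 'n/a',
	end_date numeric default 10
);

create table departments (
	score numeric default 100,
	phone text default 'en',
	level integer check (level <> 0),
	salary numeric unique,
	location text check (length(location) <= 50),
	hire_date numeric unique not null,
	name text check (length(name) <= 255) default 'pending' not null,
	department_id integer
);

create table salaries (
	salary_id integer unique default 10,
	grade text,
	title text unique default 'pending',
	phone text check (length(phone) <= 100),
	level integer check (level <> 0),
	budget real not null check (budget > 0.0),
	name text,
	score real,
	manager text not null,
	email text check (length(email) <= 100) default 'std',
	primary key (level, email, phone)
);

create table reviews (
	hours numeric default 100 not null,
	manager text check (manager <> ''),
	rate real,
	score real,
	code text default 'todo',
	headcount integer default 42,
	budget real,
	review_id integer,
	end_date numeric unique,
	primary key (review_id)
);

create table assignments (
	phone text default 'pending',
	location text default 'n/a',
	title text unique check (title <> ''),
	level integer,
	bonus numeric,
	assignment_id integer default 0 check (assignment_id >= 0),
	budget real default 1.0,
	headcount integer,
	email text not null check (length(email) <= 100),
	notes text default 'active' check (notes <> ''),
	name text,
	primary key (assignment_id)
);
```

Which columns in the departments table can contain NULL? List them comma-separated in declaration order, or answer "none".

score, phone, level, salary, location, department_id

- score: DEFAULT only fills an omitted column; an explicit NULL is still allowed → nullable.
- phone: DEFAULT only fills an omitted column; an explicit NULL is still allowed → nullable.
- level: CHECK does not forbid NULL (a CHECK constraint passes when its expression is NULL) → nullable.
- salary: UNIQUE does not imply NOT NULL → nullable.
- location: CHECK does not forbid NULL (a CHECK constraint passes when its expression is NULL) → nullable.
- hire_date: declared NOT NULL → not nullable.
- name: declared NOT NULL → not nullable.
- department_id: no NOT NULL constraint applies → nullable.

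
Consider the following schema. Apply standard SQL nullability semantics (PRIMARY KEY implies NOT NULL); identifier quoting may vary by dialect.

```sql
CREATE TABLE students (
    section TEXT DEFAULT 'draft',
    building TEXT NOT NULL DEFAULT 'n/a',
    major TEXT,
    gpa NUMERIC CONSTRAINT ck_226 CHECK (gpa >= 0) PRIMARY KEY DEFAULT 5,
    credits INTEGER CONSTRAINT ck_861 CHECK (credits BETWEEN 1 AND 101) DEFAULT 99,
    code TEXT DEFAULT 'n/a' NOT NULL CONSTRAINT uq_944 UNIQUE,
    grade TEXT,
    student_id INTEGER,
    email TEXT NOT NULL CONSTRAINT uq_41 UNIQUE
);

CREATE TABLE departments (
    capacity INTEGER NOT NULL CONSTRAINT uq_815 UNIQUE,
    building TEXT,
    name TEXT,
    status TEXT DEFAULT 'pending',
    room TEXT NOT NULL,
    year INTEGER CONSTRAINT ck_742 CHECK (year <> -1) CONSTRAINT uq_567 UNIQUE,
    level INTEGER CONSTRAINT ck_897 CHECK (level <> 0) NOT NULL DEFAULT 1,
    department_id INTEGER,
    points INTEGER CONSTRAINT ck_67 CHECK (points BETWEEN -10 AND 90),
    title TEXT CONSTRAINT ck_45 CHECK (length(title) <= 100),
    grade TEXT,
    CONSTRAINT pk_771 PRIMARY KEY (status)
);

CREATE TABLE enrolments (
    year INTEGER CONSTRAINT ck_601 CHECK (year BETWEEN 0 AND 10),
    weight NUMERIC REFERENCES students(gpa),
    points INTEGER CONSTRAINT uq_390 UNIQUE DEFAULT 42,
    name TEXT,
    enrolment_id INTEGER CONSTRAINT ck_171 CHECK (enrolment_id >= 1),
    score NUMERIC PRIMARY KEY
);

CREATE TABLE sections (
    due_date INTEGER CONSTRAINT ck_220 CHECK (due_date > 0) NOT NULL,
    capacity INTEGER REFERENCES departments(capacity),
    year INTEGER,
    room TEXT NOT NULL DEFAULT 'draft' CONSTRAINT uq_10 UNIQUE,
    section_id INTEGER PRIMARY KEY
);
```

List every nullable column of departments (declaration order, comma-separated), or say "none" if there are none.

- capacity: declared NOT NULL → not nullable.
- building: no NOT NULL constraint applies → nullable.
- name: no NOT NULL constraint applies → nullable.
- status: part of the PRIMARY KEY, which implies NOT NULL → not nullable.
- room: declared NOT NULL → not nullable.
- year: CHECK does not forbid NULL (a CHECK constraint passes when its expression is NULL) → nullable.
- level: declared NOT NULL → not nullable.
- department_id: no NOT NULL constraint applies → nullable.
- points: CHECK does not forbid NULL (a CHECK constraint passes when its expression is NULL) → nullable.
- title: CHECK does not forbid NULL (a CHECK constraint passes when its expression is NULL) → nullable.
- grade: no NOT NULL constraint applies → nullable.

building, name, year, department_id, points, title, grade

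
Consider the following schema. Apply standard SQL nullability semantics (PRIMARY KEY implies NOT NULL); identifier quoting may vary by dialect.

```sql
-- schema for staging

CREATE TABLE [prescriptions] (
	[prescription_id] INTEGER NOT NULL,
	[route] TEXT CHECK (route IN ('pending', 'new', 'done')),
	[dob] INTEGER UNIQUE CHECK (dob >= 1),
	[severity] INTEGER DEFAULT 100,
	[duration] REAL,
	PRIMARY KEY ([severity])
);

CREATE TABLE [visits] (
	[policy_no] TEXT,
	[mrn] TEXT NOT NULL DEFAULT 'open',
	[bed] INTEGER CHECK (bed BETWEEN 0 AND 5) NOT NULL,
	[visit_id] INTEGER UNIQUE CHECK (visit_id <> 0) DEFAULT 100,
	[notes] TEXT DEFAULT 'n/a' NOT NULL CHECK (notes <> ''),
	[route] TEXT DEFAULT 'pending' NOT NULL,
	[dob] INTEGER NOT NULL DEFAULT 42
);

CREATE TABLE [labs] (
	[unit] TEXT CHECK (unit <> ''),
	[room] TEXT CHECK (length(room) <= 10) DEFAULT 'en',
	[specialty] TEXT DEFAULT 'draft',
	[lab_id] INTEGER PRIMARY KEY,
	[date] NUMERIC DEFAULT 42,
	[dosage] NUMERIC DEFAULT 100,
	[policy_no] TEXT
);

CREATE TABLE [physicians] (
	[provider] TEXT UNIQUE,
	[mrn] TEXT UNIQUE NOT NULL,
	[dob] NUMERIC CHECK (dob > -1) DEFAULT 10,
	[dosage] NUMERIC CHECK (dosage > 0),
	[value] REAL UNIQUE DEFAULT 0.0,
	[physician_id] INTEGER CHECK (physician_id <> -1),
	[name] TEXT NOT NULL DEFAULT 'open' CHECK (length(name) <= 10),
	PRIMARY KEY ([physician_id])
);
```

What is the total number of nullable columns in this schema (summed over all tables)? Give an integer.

15

prescriptions: 3 nullable (route, dob, duration — PK (severity) and explicit NOT NULL columns excluded).
visits: 2 nullable (policy_no, visit_id — PK none and explicit NOT NULL columns excluded).
labs: 6 nullable (unit, room, specialty, date, dosage, policy_no — PK (lab_id) and explicit NOT NULL columns excluded).
physicians: 4 nullable (provider, dob, dosage, value — PK (physician_id) and explicit NOT NULL columns excluded).
Total: 3 + 2 + 6 + 4 = 15.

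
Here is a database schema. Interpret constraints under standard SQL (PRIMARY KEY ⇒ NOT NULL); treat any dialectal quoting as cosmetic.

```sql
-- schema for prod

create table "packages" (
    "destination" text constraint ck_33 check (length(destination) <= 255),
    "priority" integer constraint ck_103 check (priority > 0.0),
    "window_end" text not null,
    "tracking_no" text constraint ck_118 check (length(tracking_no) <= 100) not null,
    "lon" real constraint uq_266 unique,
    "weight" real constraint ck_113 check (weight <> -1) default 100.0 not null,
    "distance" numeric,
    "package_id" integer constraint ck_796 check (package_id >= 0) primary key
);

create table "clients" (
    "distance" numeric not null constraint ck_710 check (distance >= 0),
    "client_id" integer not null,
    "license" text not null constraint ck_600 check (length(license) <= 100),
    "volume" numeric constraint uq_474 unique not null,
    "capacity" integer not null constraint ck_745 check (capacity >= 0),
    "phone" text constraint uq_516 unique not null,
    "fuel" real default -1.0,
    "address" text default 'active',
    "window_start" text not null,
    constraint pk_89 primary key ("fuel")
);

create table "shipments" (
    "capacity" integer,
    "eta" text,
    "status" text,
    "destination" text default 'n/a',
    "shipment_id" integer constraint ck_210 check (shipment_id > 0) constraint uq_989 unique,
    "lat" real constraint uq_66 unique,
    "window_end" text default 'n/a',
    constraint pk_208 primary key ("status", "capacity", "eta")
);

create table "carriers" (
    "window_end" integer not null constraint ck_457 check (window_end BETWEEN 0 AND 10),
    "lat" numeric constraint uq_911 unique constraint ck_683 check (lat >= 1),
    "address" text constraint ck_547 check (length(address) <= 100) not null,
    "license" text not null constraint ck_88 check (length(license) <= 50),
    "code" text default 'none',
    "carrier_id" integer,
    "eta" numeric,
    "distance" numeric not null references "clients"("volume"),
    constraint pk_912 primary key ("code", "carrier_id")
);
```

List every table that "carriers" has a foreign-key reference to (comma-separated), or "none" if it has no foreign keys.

clients

- distance REFERENCES clients(volume).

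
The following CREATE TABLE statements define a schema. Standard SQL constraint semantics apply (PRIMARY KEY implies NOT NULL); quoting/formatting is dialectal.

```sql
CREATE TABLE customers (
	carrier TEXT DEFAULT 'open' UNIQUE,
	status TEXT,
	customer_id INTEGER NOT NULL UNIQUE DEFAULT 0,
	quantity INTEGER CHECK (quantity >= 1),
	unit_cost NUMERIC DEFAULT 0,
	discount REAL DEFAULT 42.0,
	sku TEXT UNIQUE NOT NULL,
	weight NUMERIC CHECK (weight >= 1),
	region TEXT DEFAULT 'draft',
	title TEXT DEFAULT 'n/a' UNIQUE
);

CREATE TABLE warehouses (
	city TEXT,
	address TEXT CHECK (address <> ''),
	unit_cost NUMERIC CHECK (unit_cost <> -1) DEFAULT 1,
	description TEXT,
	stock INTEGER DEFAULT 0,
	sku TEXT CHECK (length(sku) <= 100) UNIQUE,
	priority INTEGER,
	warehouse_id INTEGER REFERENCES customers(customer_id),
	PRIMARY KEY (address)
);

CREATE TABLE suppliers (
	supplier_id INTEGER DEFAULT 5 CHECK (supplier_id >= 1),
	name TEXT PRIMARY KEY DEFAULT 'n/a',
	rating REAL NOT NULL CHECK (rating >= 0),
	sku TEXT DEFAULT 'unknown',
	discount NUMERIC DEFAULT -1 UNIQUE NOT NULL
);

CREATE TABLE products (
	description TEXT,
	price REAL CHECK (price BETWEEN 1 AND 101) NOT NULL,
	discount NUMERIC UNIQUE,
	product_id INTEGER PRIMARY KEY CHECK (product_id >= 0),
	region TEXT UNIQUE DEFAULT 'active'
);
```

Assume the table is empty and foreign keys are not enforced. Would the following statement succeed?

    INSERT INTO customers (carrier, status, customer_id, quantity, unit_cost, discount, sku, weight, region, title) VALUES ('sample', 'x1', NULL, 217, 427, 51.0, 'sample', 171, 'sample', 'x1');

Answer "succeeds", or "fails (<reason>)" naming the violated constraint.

fails (NOT NULL on customer_id)

customer_id is explicitly set to NULL, but customer_id is declared NOT NULL.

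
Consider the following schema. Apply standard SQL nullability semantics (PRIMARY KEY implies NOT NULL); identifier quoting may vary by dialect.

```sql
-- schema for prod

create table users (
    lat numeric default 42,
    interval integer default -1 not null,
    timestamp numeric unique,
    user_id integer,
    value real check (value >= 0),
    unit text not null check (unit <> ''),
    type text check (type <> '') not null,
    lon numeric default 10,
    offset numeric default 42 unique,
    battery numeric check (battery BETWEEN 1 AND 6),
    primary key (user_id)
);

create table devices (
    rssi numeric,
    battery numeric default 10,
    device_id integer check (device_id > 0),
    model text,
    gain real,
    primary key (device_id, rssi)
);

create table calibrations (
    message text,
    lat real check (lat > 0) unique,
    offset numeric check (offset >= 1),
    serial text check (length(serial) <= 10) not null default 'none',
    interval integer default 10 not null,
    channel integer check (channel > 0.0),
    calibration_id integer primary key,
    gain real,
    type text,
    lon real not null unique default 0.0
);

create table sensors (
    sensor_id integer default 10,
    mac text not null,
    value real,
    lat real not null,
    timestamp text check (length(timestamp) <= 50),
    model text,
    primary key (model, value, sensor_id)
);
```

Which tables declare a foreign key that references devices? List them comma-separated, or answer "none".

No REFERENCES clause anywhere in the schema names devices.

none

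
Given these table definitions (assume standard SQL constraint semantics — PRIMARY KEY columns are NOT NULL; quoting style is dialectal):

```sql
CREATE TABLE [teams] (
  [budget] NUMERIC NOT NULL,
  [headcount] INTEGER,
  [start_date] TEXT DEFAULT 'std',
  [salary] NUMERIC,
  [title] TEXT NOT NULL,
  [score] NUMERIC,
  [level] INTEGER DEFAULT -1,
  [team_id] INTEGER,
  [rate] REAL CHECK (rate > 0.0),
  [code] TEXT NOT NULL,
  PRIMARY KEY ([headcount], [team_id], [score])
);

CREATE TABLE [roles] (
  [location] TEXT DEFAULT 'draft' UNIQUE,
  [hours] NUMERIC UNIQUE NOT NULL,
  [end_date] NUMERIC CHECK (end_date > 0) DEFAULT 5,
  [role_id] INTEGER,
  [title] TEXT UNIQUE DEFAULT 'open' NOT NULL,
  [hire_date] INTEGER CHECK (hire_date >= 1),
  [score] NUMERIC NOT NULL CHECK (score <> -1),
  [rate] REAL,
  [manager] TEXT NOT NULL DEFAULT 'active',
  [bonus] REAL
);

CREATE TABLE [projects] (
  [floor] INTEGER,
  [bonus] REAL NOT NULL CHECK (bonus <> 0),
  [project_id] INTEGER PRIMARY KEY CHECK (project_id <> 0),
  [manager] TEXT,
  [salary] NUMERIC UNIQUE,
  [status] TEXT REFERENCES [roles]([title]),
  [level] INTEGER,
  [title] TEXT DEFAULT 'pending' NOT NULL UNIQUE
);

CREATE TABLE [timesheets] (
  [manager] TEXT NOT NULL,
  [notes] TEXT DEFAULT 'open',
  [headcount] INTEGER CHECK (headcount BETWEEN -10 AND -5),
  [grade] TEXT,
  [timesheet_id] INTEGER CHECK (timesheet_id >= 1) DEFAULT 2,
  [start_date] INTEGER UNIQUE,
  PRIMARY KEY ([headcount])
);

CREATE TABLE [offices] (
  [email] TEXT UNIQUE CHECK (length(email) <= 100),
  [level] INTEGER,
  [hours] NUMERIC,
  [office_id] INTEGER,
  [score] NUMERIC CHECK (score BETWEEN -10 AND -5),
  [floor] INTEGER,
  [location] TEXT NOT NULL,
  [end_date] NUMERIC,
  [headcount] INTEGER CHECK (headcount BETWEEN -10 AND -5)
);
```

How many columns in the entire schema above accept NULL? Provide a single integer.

teams: 4 nullable (start_date, salary, level, rate — PK (headcount, team_id, score) and explicit NOT NULL columns excluded).
roles: 6 nullable (location, end_date, role_id, hire_date, rate, bonus — PK none and explicit NOT NULL columns excluded).
projects: 5 nullable (floor, manager, salary, status, level — PK (project_id) and explicit NOT NULL columns excluded).
timesheets: 4 nullable (notes, grade, timesheet_id, start_date — PK (headcount) and explicit NOT NULL columns excluded).
offices: 8 nullable (email, level, hours, office_id, score, floor, end_date, headcount — PK none and explicit NOT NULL columns excluded).
Total: 4 + 6 + 5 + 4 + 8 = 27.

27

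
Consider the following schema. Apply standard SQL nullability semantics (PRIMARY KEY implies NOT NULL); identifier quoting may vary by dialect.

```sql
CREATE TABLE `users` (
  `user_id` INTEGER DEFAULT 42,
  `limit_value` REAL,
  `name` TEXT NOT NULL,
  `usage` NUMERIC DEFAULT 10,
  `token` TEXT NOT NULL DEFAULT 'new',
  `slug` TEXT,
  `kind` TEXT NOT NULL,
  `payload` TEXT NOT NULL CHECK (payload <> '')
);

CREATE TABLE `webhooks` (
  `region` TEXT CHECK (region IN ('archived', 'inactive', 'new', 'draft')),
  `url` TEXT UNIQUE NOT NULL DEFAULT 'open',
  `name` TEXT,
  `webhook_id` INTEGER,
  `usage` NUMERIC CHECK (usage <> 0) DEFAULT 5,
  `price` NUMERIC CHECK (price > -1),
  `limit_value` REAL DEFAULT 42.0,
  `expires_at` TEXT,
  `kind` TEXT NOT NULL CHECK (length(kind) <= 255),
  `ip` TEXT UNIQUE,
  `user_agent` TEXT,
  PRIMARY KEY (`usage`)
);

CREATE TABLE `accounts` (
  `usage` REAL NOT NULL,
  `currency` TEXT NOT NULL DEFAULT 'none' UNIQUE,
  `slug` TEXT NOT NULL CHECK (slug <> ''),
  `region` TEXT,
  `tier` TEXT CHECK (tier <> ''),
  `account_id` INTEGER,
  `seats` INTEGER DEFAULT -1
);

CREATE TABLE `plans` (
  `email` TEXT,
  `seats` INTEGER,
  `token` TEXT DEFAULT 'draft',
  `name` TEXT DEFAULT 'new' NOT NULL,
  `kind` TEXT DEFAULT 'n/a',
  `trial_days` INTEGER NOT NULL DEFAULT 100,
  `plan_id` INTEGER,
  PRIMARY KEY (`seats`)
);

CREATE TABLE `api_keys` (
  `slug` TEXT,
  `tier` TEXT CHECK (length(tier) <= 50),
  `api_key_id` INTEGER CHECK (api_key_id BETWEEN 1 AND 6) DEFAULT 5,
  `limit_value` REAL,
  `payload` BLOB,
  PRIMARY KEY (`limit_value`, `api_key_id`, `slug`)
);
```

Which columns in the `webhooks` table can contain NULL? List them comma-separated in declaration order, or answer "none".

region, name, webhook_id, price, limit_value, expires_at, ip, user_agent

- region: CHECK does not forbid NULL (a CHECK constraint passes when its expression is NULL) → nullable.
- url: declared NOT NULL → not nullable.
- name: no NOT NULL constraint applies → nullable.
- webhook_id: no NOT NULL constraint applies → nullable.
- usage: part of the PRIMARY KEY, which implies NOT NULL → not nullable.
- price: CHECK does not forbid NULL (a CHECK constraint passes when its expression is NULL) → nullable.
- limit_value: DEFAULT only fills an omitted column; an explicit NULL is still allowed → nullable.
- expires_at: no NOT NULL constraint applies → nullable.
- kind: declared NOT NULL → not nullable.
- ip: UNIQUE does not imply NOT NULL → nullable.
- user_agent: no NOT NULL constraint applies → nullable.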